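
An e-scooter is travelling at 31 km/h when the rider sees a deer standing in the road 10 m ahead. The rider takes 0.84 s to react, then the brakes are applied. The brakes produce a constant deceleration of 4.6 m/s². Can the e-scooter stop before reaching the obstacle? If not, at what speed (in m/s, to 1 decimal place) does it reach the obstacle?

31 km/h ÷ 3.6 = 8.6111 m/s.
Reaction distance = 8.6111 × 0.84 = 7.233 m.
Braking distance needed to stop: v²/(2a) = 74.151 / 9.200 = 8.060 m, so total needed = 7.233 + 8.060 = 15.293 m > 10 m — it cannot stop.
Distance remaining when braking begins: 10 − 7.233 = 2.767 m.
v² = v₀² − 2a·d = 74.151 − 2 × 4.600 × 2.767 = 48.695 m²/s².
v = √48.695 = 6.978 m/s.

No — it strikes the obstacle at 7.0 m/s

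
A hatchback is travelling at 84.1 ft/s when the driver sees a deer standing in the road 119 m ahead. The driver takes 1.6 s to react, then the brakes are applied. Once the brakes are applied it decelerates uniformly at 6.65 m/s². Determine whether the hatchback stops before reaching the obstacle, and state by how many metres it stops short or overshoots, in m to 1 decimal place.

Yes — it stops 28.6 m short of the obstacle

84.1 ft/s × 0.3048 = 25.6337 m/s.
Reaction distance = 25.6337 × 1.6 = 41.014 m.
Braking distance = v²/(2a) = 657.087 / 13.300 = 49.405 m.
Total stopping distance = 41.014 + 49.405 = 90.419 m, vs 119 m available — it stops with 119 − 90.419 = 28.581 m to spare.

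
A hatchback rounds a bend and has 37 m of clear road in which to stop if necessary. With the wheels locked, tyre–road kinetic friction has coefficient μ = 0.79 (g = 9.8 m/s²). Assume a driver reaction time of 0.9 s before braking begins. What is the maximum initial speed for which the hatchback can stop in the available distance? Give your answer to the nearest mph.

a = μg = 0.79 × 9.8 = 7.742 m/s².
Stopping distance: v·t_r + v²/(2a) = 37 with t_r = 0.9 s and a = 7.742 m/s².
So v² + 13.936 v − 572.91 = 0.
Positive root: v = −a·t_r + √((a·t_r)² + 2a·d) = −6.968 + √(48.553 + 572.91) = 17.9612 m/s.
17.9612 m/s ÷ 0.44704 = 40.178 mph.

Maximum speed ≈ 40 mph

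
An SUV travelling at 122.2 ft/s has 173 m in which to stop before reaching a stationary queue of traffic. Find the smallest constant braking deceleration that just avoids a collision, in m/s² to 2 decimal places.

122.2 ft/s × 0.3048 = 37.2466 m/s.
v² = 2a·d ⇒ a = v²/(2d) = 37.2466² / (2 × 173.000) = 1387.309 / 346.000 = 4.0096 m/s².

Required deceleration ≈ 4.01 m/s²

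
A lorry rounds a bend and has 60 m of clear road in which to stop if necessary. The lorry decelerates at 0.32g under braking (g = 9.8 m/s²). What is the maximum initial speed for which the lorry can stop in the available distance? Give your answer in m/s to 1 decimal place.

a = 0.32 × 9.8 = 3.136 m/s².
v²/(2a) = d ⇒ v = √(2 × 3.136 × 60) = √376.32 = 19.3990 m/s.

Maximum speed ≈ 19.4 m/s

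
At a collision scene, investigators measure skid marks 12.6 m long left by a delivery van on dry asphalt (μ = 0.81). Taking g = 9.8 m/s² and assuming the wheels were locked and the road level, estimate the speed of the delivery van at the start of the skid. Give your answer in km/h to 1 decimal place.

Deceleration a = μg = 0.81 × 9.8 = 7.938 m/s².
v = √(2a·d) = √(2 × 7.938 × 12.6) = √200.038 = 14.1435 m/s.
= 14.1435 × 3.6 = 50.917 km/h.

Initial speed ≈ 50.9 km/h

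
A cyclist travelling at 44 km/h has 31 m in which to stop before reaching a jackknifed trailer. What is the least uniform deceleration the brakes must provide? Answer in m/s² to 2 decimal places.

Required deceleration ≈ 2.41 m/s²

44 km/h ÷ 3.6 = 12.2222 m/s.
v² = 2a·d ⇒ a = v²/(2d) = 12.2222² / (2 × 31.000) = 149.382 / 62.000 = 2.4094 m/s².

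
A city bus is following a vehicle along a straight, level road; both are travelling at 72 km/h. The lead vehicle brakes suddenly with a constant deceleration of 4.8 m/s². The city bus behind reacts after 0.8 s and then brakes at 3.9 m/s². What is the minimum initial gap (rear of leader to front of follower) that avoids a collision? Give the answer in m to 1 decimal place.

Minimum gap ≈ 25.6 m

72 km/h ÷ 3.6 = 20.0000 m/s.
Leader travels v²/(2a_L) = 400.000 / 9.600 = 41.667 m before stopping.
Follower covers v·t_r = 20.0000 × 0.8 = 16.000 m while reacting, then v²/(2a_F) = 400.000 / 7.800 = 51.282 m while braking, for a total of 16.000 + 51.282 = 67.282 m.
Since a_F ≤ a_L and the follower starts braking later, the follower is never slower than the leader, so the closest approach is when both have stopped.
Minimum gap = 67.282 − 41.667 = 25.615 m.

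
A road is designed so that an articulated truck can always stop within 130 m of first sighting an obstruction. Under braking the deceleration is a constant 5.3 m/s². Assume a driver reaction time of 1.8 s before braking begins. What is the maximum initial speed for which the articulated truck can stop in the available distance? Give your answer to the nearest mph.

Stopping distance: v·t_r + v²/(2a) = 130 with t_r = 1.8 s and a = 5.300 m/s².
So v² + 19.080 v − 1378.00 = 0.
Positive root: v = −a·t_r + √((a·t_r)² + 2a·d) = −9.540 + √(91.012 + 1378.00) = 28.7877 m/s.
28.7877 m/s ÷ 0.44704 = 64.396 mph.

Maximum speed ≈ 64 mph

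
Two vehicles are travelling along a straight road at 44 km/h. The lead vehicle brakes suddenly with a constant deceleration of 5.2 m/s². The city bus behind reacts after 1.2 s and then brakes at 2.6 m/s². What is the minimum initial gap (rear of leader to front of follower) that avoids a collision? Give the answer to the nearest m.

44 km/h ÷ 3.6 = 12.2222 m/s.
Leader travels v²/(2a_L) = 149.382 / 10.400 = 14.364 m before stopping.
Follower covers v·t_r = 12.2222 × 1.2 = 14.667 m while reacting, then v²/(2a_F) = 149.382 / 5.200 = 28.727 m while braking, for a total of 14.667 + 28.727 = 43.394 m.
Since a_F ≤ a_L and the follower starts braking later, the follower is never slower than the leader, so the closest approach is when both have stopped.
Minimum gap = 43.394 − 14.364 = 29.030 m.

Minimum gap ≈ 29 m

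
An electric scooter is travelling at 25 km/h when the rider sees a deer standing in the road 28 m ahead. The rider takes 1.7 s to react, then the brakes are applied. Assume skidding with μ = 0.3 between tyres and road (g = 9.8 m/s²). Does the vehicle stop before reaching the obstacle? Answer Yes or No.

Yes

25 km/h ÷ 3.6 = 6.9444 m/s.
a = μg = 0.3 × 9.8 = 2.940 m/s².
Reaction distance = 6.9444 × 1.7 = 11.805 m.
Braking distance = v²/(2a) = 48.225 / 5.880 = 8.202 m.
Total stopping distance = 11.805 + 8.202 = 20.007 m, vs 28 m available — it stops with 28 − 20.007 = 7.993 m to spare.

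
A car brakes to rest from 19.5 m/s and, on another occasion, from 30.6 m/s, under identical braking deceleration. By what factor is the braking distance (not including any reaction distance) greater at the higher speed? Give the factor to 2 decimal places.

Braking distance d = v²/(2a), so with a fixed, d ∝ v².
Factor = (30.6/19.5)² = 1.5692² = 2.4624.

Factor ≈ 2.46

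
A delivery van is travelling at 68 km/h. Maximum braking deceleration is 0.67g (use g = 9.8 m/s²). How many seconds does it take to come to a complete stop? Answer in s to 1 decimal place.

Braking time ≈ 2.9 s

68 km/h ÷ 3.6 = 18.8889 m/s.
a = 0.67 × 9.8 = 6.566 m/s².
Braking time = v/a = 18.8889 / 6.566 = 2.877 s.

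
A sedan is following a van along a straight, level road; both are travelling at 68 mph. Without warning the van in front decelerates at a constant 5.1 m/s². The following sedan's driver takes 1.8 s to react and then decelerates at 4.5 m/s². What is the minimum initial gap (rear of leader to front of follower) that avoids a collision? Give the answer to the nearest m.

68 mph × 0.44704 = 30.3987 m/s.
Leader travels v²/(2a_L) = 924.081 / 10.200 = 90.596 m before stopping.
Follower covers v·t_r = 30.3987 × 1.8 = 54.718 m while reacting, then v²/(2a_F) = 924.081 / 9.000 = 102.676 m while braking, for a total of 54.718 + 102.676 = 157.394 m.
Since a_F ≤ a_L and the follower starts braking later, the follower is never slower than the leader, so the closest approach is when both have stopped.
Minimum gap = 157.394 − 90.596 = 66.798 m.

Minimum gap ≈ 67 m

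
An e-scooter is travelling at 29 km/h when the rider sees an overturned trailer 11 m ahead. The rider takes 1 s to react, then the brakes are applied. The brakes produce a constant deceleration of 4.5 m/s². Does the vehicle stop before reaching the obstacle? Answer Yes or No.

29 km/h ÷ 3.6 = 8.0556 m/s.
Reaction distance = 8.0556 × 1 = 8.056 m.
Braking distance = v²/(2a) = 64.893 / 9.000 = 7.210 m.
Total stopping distance = 8.056 + 7.210 = 15.266 m, vs 11 m available — it cannot stop in time and overshoots by 15.266 − 11 = 4.266 m.

No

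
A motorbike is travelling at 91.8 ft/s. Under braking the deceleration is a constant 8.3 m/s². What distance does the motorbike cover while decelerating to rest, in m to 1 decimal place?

91.8 ft/s × 0.3048 = 27.9806 m/s.
Braking distance = v²/(2a) = 27.9806² / (2 × 8.300) = 782.914 / 16.600 = 47.163 m.

Braking distance ≈ 47.2 m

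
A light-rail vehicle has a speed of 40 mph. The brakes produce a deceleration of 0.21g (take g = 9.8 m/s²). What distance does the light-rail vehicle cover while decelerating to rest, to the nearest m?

40 mph × 0.44704 = 17.8816 m/s.
a = 0.21 × 9.8 = 2.058 m/s².
Braking distance = v²/(2a) = 17.8816² / (2 × 2.058) = 319.752 / 4.116 = 77.685 m.

Braking distance ≈ 78 m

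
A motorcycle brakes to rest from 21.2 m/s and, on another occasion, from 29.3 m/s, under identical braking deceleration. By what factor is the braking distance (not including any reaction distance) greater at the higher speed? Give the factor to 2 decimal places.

Factor ≈ 1.91

Braking distance d = v²/(2a), so with a fixed, d ∝ v².
Factor = (29.3/21.2)² = 1.3821² = 1.9102.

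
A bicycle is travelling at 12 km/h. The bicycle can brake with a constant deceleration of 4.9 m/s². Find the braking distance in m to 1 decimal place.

12 km/h ÷ 3.6 = 3.3333 m/s.
Braking distance = v²/(2a) = 3.3333² / (2 × 4.900) = 11.111 / 9.800 = 1.134 m.

Braking distance ≈ 1.1 m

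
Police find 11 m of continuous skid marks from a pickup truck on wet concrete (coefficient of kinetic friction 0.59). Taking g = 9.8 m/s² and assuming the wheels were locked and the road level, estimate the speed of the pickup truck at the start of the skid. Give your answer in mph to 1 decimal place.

Deceleration a = μg = 0.59 × 9.8 = 5.782 m/s².
v = √(2a·d) = √(2 × 5.782 × 11) = √127.204 = 11.2785 m/s.
= 11.2785 ÷ 0.44704 = 25.229 mph.

Initial speed ≈ 25.2 mph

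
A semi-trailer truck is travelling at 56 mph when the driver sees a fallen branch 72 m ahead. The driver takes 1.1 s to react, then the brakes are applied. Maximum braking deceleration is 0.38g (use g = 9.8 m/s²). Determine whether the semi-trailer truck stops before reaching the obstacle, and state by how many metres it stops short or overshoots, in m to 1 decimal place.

56 mph × 0.44704 = 25.0342 m/s.
a = 0.38 × 9.8 = 3.724 m/s².
Reaction distance = 25.0342 × 1.1 = 27.538 m.
Braking distance = v²/(2a) = 626.711 / 7.448 = 84.145 m.
Total stopping distance = 27.538 + 84.145 = 111.683 m, vs 72 m available — it cannot stop in time and overshoots by 111.683 − 72 = 39.683 m.

No — it overshoots by 39.7 m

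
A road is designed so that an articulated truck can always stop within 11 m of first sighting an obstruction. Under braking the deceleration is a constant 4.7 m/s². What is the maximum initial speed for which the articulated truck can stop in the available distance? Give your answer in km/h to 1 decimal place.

v²/(2a) = d ⇒ v = √(2 × 4.700 × 11) = √103.40 = 10.1686 m/s.
10.1686 m/s × 3.6 = 36.607 km/h.

Maximum speed ≈ 36.6 km/h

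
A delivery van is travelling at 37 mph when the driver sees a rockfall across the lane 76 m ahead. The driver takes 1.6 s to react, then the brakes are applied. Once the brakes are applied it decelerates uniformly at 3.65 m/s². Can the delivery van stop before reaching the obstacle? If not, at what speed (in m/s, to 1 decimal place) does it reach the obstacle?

37 mph × 0.44704 = 16.5405 m/s.
Reaction distance = 16.5405 × 1.6 = 26.465 m.
Braking distance = v²/(2a) = 273.588 / 7.300 = 37.478 m.
Total stopping distance = 26.465 + 37.478 = 63.943 m, vs 76 m available — it stops with 76 − 63.943 = 12.057 m to spare.

Yes — it stops about 12.1 m short of the obstacle, so it never reaches it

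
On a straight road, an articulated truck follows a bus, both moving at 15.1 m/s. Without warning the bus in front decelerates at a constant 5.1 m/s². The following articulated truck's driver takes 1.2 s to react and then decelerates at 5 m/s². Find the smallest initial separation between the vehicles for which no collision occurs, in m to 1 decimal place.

Leader travels v²/(2a_L) = 228.010 / 10.200 = 22.354 m before stopping.
Follower covers v·t_r = 15.1000 × 1.2 = 18.120 m while reacting, then v²/(2a_F) = 228.010 / 10.000 = 22.801 m while braking, for a total of 18.120 + 22.801 = 40.921 m.
Since a_F ≤ a_L and the follower starts braking later, the follower is never slower than the leader, so the closest approach is when both have stopped.
Minimum gap = 40.921 − 22.354 = 18.567 m.

Minimum gap ≈ 18.6 m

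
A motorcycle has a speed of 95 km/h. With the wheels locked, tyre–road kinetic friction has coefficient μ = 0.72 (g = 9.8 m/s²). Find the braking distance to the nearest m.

Braking distance ≈ 49 m

95 km/h ÷ 3.6 = 26.3889 m/s.
a = μg = 0.72 × 9.8 = 7.056 m/s².
Braking distance = v²/(2a) = 26.3889² / (2 × 7.056) = 696.374 / 14.112 = 49.346 m.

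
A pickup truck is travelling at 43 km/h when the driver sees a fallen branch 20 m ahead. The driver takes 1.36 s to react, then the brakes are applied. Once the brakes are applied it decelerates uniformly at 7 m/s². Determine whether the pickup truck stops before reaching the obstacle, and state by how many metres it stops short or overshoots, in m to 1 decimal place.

No — it overshoots by 6.4 m

43 km/h ÷ 3.6 = 11.9444 m/s.
Reaction distance = 11.9444 × 1.36 = 16.244 m.
Braking distance = v²/(2a) = 142.669 / 14.000 = 10.191 m.
Total stopping distance = 16.244 + 10.191 = 26.435 m, vs 20 m available — it cannot stop in time and overshoots by 26.435 − 20 = 6.435 m.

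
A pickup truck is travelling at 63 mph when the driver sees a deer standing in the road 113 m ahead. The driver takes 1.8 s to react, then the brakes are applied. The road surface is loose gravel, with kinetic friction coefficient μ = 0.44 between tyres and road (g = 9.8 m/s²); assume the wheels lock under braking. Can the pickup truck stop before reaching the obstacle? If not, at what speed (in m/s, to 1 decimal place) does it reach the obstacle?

63 mph × 0.44704 = 28.1635 m/s.
a = μg = 0.44 × 9.8 = 4.312 m/s².
Reaction distance = 28.1635 × 1.8 = 50.694 m.
Braking distance needed to stop: v²/(2a) = 793.183 / 8.624 = 91.974 m, so total needed = 50.694 + 91.974 = 142.668 m > 113 m — it cannot stop.
Distance remaining when braking begins: 113 − 50.694 = 62.306 m.
v² = v₀² − 2a·d = 793.183 − 2 × 4.312 × 62.306 = 255.856 m²/s².
v = √255.856 = 15.995 m/s.

No — it strikes the obstacle at 16.0 m/s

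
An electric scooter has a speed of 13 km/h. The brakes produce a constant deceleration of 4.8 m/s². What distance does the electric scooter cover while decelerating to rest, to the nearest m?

13 km/h ÷ 3.6 = 3.6111 m/s.
Braking distance = v²/(2a) = 3.6111² / (2 × 4.800) = 13.040 / 9.600 = 1.358 m.

Braking distance ≈ 1 m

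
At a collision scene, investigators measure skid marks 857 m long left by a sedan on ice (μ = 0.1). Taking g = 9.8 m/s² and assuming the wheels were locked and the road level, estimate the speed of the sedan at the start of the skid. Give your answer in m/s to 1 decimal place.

Initial speed ≈ 41.0 m/s

Deceleration a = μg = 0.1 × 9.8 = 0.980 m/s².
v = √(2a·d) = √(2 × 0.980 × 857) = √1679.720 = 40.9844 m/s.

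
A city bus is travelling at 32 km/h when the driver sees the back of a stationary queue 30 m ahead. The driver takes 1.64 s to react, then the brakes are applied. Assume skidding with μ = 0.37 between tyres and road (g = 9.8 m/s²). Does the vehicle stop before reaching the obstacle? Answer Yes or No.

32 km/h ÷ 3.6 = 8.8889 m/s.
a = μg = 0.37 × 9.8 = 3.626 m/s².
Reaction distance = 8.8889 × 1.64 = 14.578 m.
Braking distance = v²/(2a) = 79.013 / 7.252 = 10.895 m.
Total stopping distance = 14.578 + 10.895 = 25.473 m, vs 30 m available — it stops with 30 − 25.473 = 4.527 m to spare.

Yes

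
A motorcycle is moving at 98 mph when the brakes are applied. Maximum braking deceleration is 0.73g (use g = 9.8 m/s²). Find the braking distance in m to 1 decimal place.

Braking distance ≈ 134.1 m

98 mph × 0.44704 = 43.8099 m/s.
a = 0.73 × 9.8 = 7.154 m/s².
Braking distance = v²/(2a) = 43.8099² / (2 × 7.154) = 1919.307 / 14.308 = 134.142 m.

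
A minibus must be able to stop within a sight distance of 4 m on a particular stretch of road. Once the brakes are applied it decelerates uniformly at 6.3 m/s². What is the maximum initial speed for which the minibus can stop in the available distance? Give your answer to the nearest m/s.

Maximum speed ≈ 7 m/s

v²/(2a) = d ⇒ v = √(2 × 6.300 × 4) = √50.40 = 7.0993 m/s.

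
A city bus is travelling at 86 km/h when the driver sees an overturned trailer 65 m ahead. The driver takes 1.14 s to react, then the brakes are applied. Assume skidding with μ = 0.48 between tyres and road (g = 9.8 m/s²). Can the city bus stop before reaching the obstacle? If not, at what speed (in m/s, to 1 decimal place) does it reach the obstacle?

No — it strikes the obstacle at 14.7 m/s

86 km/h ÷ 3.6 = 23.8889 m/s.
a = μg = 0.48 × 9.8 = 4.704 m/s².
Reaction distance = 23.8889 × 1.14 = 27.233 m.
Braking distance needed to stop: v²/(2a) = 570.680 / 9.408 = 60.659 m, so total needed = 27.233 + 60.659 = 87.892 m > 65 m — it cannot stop.
Distance remaining when braking begins: 65 − 27.233 = 37.767 m.
v² = v₀² − 2a·d = 570.680 − 2 × 4.704 × 37.767 = 215.368 m²/s².
v = √215.368 = 14.675 m/s.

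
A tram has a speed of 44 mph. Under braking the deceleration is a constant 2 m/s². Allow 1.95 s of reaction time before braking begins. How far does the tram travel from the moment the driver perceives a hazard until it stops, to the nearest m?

Total stopping distance ≈ 135 m

44 mph × 0.44704 = 19.6698 m/s.
Reaction distance = v·t_r = 19.6698 × 1.95 = 38.356 m.
Braking distance = v²/(2a) = 19.6698² / (2 × 2.000) = 386.901 / 4.000 = 96.725 m.
Total = 38.356 + 96.725 = 135.081 m.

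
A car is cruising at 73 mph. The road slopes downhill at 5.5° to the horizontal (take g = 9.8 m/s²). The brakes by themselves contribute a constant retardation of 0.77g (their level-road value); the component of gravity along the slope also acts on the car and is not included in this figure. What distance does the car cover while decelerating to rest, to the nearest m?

73 mph × 0.44704 = 32.6339 m/s.
a = 0.77 × 9.8 = 7.546 m/s².
Gravity along the downhill slope reduces the braking deceleration: a_eff = 7.546 − 9.8·sin 5.5° = 7.546 − 0.939 = 6.607 m/s².
Braking distance = v²/(2a) = 32.6339² / (2 × 6.607) = 1064.971 / 13.214 = 80.594 m.

Braking distance ≈ 81 m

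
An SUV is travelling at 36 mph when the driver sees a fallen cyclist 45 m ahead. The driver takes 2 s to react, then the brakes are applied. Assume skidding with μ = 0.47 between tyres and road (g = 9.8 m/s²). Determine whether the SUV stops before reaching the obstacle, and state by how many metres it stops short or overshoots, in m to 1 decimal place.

36 mph × 0.44704 = 16.0934 m/s.
a = μg = 0.47 × 9.8 = 4.606 m/s².
Reaction distance = 16.0934 × 2 = 32.187 m.
Braking distance = v²/(2a) = 258.998 / 9.212 = 28.115 m.
Total stopping distance = 32.187 + 28.115 = 60.302 m, vs 45 m available — it cannot stop in time and overshoots by 60.302 − 45 = 15.302 m.

No — it overshoots by 15.3 m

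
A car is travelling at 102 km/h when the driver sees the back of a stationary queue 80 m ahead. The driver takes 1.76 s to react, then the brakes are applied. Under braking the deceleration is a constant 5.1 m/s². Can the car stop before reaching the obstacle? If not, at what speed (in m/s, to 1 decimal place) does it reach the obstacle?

102 km/h ÷ 3.6 = 28.3333 m/s.
Reaction distance = 28.3333 × 1.76 = 49.867 m.
Braking distance needed to stop: v²/(2a) = 802.776 / 10.200 = 78.704 m, so total needed = 49.867 + 78.704 = 128.571 m > 80 m — it cannot stop.
Distance remaining when braking begins: 80 − 49.867 = 30.133 m.
v² = v₀² − 2a·d = 802.776 − 2 × 5.100 × 30.133 = 495.419 m²/s².
v = √495.419 = 22.258 m/s.

No — it strikes the obstacle at 22.3 m/s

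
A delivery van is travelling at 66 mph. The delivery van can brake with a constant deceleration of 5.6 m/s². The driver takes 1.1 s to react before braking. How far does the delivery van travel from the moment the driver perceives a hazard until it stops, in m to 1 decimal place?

Total stopping distance ≈ 110.2 m

66 mph × 0.44704 = 29.5046 m/s.
Reaction distance = v·t_r = 29.5046 × 1.1 = 32.455 m.
Braking distance = v²/(2a) = 29.5046² / (2 × 5.600) = 870.521 / 11.200 = 77.725 m.
Total = 32.455 + 77.725 = 110.180 m.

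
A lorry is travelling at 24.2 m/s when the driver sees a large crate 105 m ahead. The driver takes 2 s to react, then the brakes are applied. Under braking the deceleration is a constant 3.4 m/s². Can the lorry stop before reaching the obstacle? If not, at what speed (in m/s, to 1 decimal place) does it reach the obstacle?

Reaction distance = 24.2000 × 2 = 48.400 m.
Braking distance needed to stop: v²/(2a) = 585.640 / 6.800 = 86.124 m, so total needed = 48.400 + 86.124 = 134.524 m > 105 m — it cannot stop.
Distance remaining when braking begins: 105 − 48.400 = 56.600 m.
v² = v₀² − 2a·d = 585.640 − 2 × 3.400 × 56.600 = 200.760 m²/s².
v = √200.760 = 14.169 m/s.

No — it strikes the obstacle at 14.2 m/s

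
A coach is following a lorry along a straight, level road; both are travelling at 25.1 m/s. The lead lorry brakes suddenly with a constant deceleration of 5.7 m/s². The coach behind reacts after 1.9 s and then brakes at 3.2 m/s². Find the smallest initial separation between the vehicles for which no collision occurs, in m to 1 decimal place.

Minimum gap ≈ 90.9 m

Leader travels v²/(2a_L) = 630.010 / 11.400 = 55.264 m before stopping.
Follower covers v·t_r = 25.1000 × 1.9 = 47.690 m while reacting, then v²/(2a_F) = 630.010 / 6.400 = 98.439 m while braking, for a total of 47.690 + 98.439 = 146.129 m.
Since a_F ≤ a_L and the follower starts braking later, the follower is never slower than the leader, so the closest approach is when both have stopped.
Minimum gap = 146.129 − 55.264 = 90.865 m.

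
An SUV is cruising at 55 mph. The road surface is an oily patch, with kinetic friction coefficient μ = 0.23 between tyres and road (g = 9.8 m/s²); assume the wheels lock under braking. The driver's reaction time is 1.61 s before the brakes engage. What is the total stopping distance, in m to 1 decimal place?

55 mph × 0.44704 = 24.5872 m/s.
a = μg = 0.23 × 9.8 = 2.254 m/s².
Reaction distance = v·t_r = 24.5872 × 1.61 = 39.585 m.
Braking distance = v²/(2a) = 24.5872² / (2 × 2.254) = 604.530 / 4.508 = 134.102 m.
Total = 39.585 + 134.102 = 173.687 m.

Total stopping distance ≈ 173.7 m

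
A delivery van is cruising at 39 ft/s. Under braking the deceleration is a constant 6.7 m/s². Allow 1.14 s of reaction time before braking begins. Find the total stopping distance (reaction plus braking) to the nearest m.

Total stopping distance ≈ 24 m

39 ft/s × 0.3048 = 11.8872 m/s.
Reaction distance = v·t_r = 11.8872 × 1.14 = 13.551 m.
Braking distance = v²/(2a) = 11.8872² / (2 × 6.700) = 141.306 / 13.400 = 10.545 m.
Total = 13.551 + 10.545 = 24.096 m.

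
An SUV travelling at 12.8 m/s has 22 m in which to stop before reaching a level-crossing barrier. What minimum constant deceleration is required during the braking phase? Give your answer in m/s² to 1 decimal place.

v² = 2a·d ⇒ a = v²/(2d) = 12.8000² / (2 × 22.000) = 163.840 / 44.000 = 3.7236 m/s².

Required deceleration ≈ 3.7 m/s²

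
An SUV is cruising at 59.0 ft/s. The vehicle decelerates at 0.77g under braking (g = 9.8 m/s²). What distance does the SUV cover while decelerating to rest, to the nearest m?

59 ft/s × 0.3048 = 17.9832 m/s.
a = 0.77 × 9.8 = 7.546 m/s².
Braking distance = v²/(2a) = 17.9832² / (2 × 7.546) = 323.395 / 15.092 = 21.428 m.

Braking distance ≈ 21 m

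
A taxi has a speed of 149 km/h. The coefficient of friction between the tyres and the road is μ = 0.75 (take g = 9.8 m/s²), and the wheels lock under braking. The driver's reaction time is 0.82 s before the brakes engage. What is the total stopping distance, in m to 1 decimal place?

149 km/h ÷ 3.6 = 41.3889 m/s.
a = μg = 0.75 × 9.8 = 7.350 m/s².
Reaction distance = v·t_r = 41.3889 × 0.82 = 33.939 m.
Braking distance = v²/(2a) = 41.3889² / (2 × 7.350) = 1713.041 / 14.700 = 116.533 m.
Total = 33.939 + 116.533 = 150.472 m.

Total stopping distance ≈ 150.5 m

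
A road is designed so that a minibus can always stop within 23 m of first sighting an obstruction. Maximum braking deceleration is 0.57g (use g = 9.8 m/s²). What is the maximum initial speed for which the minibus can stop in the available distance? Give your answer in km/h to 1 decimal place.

Maximum speed ≈ 57.7 km/h

a = 0.57 × 9.8 = 5.586 m/s².
v²/(2a) = d ⇒ v = √(2 × 5.586 × 23) = √256.96 = 16.0300 m/s.
16.0300 m/s × 3.6 = 57.708 km/h.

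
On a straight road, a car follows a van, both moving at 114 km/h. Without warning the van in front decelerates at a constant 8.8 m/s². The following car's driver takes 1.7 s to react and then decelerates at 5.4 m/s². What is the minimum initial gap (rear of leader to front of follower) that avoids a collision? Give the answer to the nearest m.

114 km/h ÷ 3.6 = 31.6667 m/s.
Leader travels v²/(2a_L) = 1002.780 / 17.600 = 56.976 m before stopping.
Follower covers v·t_r = 31.6667 × 1.7 = 53.833 m while reacting, then v²/(2a_F) = 1002.780 / 10.800 = 92.850 m while braking, for a total of 53.833 + 92.850 = 146.683 m.
Since a_F ≤ a_L and the follower starts braking later, the follower is never slower than the leader, so the closest approach is when both have stopped.
Minimum gap = 146.683 − 56.976 = 89.707 m.

Minimum gap ≈ 90 m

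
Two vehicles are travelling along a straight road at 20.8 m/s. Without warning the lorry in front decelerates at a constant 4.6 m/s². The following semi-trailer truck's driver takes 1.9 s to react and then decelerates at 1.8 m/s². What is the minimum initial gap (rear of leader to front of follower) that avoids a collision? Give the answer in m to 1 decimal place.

Leader travels v²/(2a_L) = 432.640 / 9.200 = 47.026 m before stopping.
Follower covers v·t_r = 20.8000 × 1.9 = 39.520 m while reacting, then v²/(2a_F) = 432.640 / 3.600 = 120.178 m while braking, for a total of 39.520 + 120.178 = 159.698 m.
Since a_F ≤ a_L and the follower starts braking later, the follower is never slower than the leader, so the closest approach is when both have stopped.
Minimum gap = 159.698 − 47.026 = 112.672 m.

Minimum gap ≈ 112.7 m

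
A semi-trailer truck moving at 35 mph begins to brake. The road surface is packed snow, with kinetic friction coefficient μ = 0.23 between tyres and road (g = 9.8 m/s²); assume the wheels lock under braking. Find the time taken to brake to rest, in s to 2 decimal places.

Braking time ≈ 6.94 s

35 mph × 0.44704 = 15.6464 m/s.
a = μg = 0.23 × 9.8 = 2.254 m/s².
Braking time = v/a = 15.6464 / 2.254 = 6.942 s.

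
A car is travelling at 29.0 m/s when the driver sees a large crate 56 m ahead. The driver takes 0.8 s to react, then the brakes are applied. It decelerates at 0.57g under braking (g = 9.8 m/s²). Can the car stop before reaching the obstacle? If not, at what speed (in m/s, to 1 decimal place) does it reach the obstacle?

No — it strikes the obstacle at 21.8 m/s

a = 0.57 × 9.8 = 5.586 m/s².
Reaction distance = 29.0000 × 0.8 = 23.200 m.
Braking distance needed to stop: v²/(2a) = 841.000 / 11.172 = 75.277 m, so total needed = 23.200 + 75.277 = 98.477 m > 56 m — it cannot stop.
Distance remaining when braking begins: 56 − 23.200 = 32.800 m.
v² = v₀² − 2a·d = 841.000 − 2 × 5.586 × 32.800 = 474.558 m²/s².
v = √474.558 = 21.784 m/s.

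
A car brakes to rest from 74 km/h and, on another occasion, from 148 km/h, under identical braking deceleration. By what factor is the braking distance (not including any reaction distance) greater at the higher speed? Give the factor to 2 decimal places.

Braking distance d = v²/(2a), so with a fixed, d ∝ v².
Factor = (148/74)² = 2.0000² = 4.0000.

Factor ≈ 4.00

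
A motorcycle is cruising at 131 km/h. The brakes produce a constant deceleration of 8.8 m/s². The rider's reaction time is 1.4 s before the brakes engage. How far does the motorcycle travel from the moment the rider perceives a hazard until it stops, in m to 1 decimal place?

Total stopping distance ≈ 126.2 m

131 km/h ÷ 3.6 = 36.3889 m/s.
Reaction distance = v·t_r = 36.3889 × 1.4 = 50.944 m.
Braking distance = v²/(2a) = 36.3889² / (2 × 8.800) = 1324.152 / 17.600 = 75.236 m.
Total = 50.944 + 75.236 = 126.180 m.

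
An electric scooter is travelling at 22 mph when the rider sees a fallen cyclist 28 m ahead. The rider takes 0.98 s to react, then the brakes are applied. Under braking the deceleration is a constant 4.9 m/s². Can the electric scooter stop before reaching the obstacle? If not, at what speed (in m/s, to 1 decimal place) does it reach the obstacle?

22 mph × 0.44704 = 9.8349 m/s.
Reaction distance = 9.8349 × 0.98 = 9.638 m.
Braking distance = v²/(2a) = 96.725 / 9.800 = 9.870 m.
Total stopping distance = 9.638 + 9.870 = 19.508 m, vs 28 m available — it stops with 28 − 19.508 = 8.492 m to spare.

Yes — it stops about 8.5 m short of the obstacle, so it never reaches it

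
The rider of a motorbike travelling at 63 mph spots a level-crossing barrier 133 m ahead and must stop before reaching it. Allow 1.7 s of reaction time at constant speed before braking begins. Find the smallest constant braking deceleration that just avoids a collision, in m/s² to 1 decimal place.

Required deceleration ≈ 4.7 m/s²

63 mph × 0.44704 = 28.1635 m/s.
Distance covered during reaction = 28.1635 × 1.7 = 47.878 m.
Distance available for braking: 133 − 47.878 = 85.122 m.
v² = 2a·d ⇒ a = v²/(2d) = 28.1635² / (2 × 85.122) = 793.183 / 170.244 = 4.6591 m/s².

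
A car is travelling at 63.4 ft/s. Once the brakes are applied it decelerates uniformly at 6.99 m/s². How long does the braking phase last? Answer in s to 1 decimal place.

63.4 ft/s × 0.3048 = 19.3243 m/s.
Braking time = v/a = 19.3243 / 6.990 = 2.765 s.

Braking time ≈ 2.8 s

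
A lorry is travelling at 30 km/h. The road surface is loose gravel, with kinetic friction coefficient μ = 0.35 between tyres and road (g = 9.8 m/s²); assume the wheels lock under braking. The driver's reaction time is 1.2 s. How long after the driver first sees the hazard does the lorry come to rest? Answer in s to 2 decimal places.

Total time ≈ 3.63 s

30 km/h ÷ 3.6 = 8.3333 m/s.
a = μg = 0.35 × 9.8 = 3.430 m/s².
Braking time = v/a = 8.3333 / 3.430 = 2.430 s.
Total = 1.2 + 2.430 = 3.630 s.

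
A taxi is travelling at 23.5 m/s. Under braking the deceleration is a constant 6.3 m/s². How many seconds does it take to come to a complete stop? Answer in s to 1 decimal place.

Braking time ≈ 3.7 s

Braking time = v/a = 23.5000 / 6.300 = 3.730 s.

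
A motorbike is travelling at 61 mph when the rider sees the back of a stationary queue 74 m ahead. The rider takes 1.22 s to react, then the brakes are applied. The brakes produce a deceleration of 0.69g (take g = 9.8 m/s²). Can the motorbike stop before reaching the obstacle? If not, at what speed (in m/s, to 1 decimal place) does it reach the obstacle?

No — it strikes the obstacle at 13.9 m/s

61 mph × 0.44704 = 27.2694 m/s.
a = 0.69 × 9.8 = 6.762 m/s².
Reaction distance = 27.2694 × 1.22 = 33.269 m.
Braking distance needed to stop: v²/(2a) = 743.620 / 13.524 = 54.985 m, so total needed = 33.269 + 54.985 = 88.254 m > 74 m — it cannot stop.
Distance remaining when braking begins: 74 − 33.269 = 40.731 m.
v² = v₀² − 2a·d = 743.620 − 2 × 6.762 × 40.731 = 192.774 m²/s².
v = √192.774 = 13.884 m/s.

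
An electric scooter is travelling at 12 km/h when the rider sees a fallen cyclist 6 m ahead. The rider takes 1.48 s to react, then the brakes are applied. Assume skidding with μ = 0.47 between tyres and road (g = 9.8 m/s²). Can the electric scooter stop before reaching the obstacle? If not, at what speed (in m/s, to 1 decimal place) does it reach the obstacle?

12 km/h ÷ 3.6 = 3.3333 m/s.
a = μg = 0.47 × 9.8 = 4.606 m/s².
Reaction distance = 3.3333 × 1.48 = 4.933 m.
Braking distance needed to stop: v²/(2a) = 11.111 / 9.212 = 1.206 m, so total needed = 4.933 + 1.206 = 6.139 m > 6 m — it cannot stop.
Distance remaining when braking begins: 6 − 4.933 = 1.067 m.
v² = v₀² − 2a·d = 11.111 − 2 × 4.606 × 1.067 = 1.282 m²/s².
v = √1.282 = 1.132 m/s.

No — it strikes the obstacle at 1.1 m/s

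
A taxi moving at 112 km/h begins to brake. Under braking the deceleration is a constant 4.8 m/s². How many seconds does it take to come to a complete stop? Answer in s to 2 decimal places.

112 km/h ÷ 3.6 = 31.1111 m/s.
Braking time = v/a = 31.1111 / 4.800 = 6.481 s.

Braking time ≈ 6.48 s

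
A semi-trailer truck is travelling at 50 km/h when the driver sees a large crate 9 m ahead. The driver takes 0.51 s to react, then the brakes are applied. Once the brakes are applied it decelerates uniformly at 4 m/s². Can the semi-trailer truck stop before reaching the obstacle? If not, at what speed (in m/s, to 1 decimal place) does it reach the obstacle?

No — it strikes the obstacle at 13.3 m/s

50 km/h ÷ 3.6 = 13.8889 m/s.
Reaction distance = 13.8889 × 0.51 = 7.083 m.
Braking distance needed to stop: v²/(2a) = 192.902 / 8.000 = 24.113 m, so total needed = 7.083 + 24.113 = 31.196 m > 9 m — it cannot stop.
Distance remaining when braking begins: 9 − 7.083 = 1.917 m.
v² = v₀² − 2a·d = 192.902 − 2 × 4.000 × 1.917 = 177.566 m²/s².
v = √177.566 = 13.325 m/s.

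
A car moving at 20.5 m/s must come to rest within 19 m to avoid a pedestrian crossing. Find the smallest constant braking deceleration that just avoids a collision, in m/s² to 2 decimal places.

v² = 2a·d ⇒ a = v²/(2d) = 20.5000² / (2 × 19.000) = 420.250 / 38.000 = 11.0592 m/s².

Required deceleration ≈ 11.06 m/s²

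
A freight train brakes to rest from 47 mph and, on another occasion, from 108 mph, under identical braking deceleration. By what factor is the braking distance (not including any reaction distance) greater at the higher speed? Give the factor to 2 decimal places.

Braking distance d = v²/(2a), so with a fixed, d ∝ v².
Factor = (108/47)² = 2.2979² = 5.2803.

Factor ≈ 5.28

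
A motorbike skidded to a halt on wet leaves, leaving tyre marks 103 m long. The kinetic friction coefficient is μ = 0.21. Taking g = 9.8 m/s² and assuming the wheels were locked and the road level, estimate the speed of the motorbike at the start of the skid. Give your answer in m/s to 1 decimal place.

Initial speed ≈ 20.6 m/s

Deceleration a = μg = 0.21 × 9.8 = 2.058 m/s².
v = √(2a·d) = √(2 × 2.058 × 103) = √423.948 = 20.5900 m/s.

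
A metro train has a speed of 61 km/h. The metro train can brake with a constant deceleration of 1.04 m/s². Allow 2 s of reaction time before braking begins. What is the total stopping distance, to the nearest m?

61 km/h ÷ 3.6 = 16.9444 m/s.
Reaction distance = v·t_r = 16.9444 × 2 = 33.889 m.
Braking distance = v²/(2a) = 16.9444² / (2 × 1.040) = 287.113 / 2.080 = 138.035 m.
Total = 33.889 + 138.035 = 171.924 m.

Total stopping distance ≈ 172 m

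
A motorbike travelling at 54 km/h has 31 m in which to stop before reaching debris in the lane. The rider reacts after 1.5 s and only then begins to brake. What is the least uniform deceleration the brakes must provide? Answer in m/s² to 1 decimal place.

Required deceleration ≈ 13.2 m/s²

54 km/h ÷ 3.6 = 15.0000 m/s.
Distance covered during reaction = 15.0000 × 1.5 = 22.500 m.
Distance available for braking: 31 − 22.500 = 8.500 m.
v² = 2a·d ⇒ a = v²/(2d) = 15.0000² / (2 × 8.500) = 225.000 / 17.000 = 13.2353 m/s².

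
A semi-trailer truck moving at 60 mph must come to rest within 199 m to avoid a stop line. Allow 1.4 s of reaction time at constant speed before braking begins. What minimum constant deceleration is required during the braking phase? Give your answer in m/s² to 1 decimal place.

Required deceleration ≈ 2.2 m/s²

60 mph × 0.44704 = 26.8224 m/s.
Distance covered during reaction = 26.8224 × 1.4 = 37.551 m.
Distance available for braking: 199 − 37.551 = 161.449 m.
v² = 2a·d ⇒ a = v²/(2d) = 26.8224² / (2 × 161.449) = 719.441 / 322.898 = 2.2281 m/s².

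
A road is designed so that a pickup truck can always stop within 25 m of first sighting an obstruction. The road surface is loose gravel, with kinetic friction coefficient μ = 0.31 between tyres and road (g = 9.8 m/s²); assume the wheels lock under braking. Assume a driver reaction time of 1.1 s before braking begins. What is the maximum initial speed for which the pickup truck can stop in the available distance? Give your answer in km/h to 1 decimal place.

Maximum speed ≈ 33.9 km/h

a = μg = 0.31 × 9.8 = 3.038 m/s².
Stopping distance: v·t_r + v²/(2a) = 25 with t_r = 1.1 s and a = 3.038 m/s².
So v² + 6.684 v − 151.90 = 0.
Positive root: v = −a·t_r + √((a·t_r)² + 2a·d) = −3.342 + √(11.169 + 151.90) = 9.4278 m/s.
9.4278 m/s × 3.6 = 33.940 km/h.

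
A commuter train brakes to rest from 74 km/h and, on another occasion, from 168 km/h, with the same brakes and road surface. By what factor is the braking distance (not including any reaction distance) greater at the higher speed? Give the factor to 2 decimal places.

Braking distance d = v²/(2a), so with a fixed, d ∝ v².
Factor = (168/74)² = 2.2703² = 5.1543.

Factor ≈ 5.15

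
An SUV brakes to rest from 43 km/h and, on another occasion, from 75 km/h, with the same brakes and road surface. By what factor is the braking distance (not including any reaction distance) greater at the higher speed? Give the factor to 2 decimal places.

Braking distance d = v²/(2a), so with a fixed, d ∝ v².
Factor = (75/43)² = 1.7442² = 3.0422.

Factor ≈ 3.04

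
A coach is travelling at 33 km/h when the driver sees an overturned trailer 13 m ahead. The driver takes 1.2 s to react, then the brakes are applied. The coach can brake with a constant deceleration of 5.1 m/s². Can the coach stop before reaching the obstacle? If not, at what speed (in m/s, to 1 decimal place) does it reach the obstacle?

No — it strikes the obstacle at 8.0 m/s

33 km/h ÷ 3.6 = 9.1667 m/s.
Reaction distance = 9.1667 × 1.2 = 11.000 m.
Braking distance needed to stop: v²/(2a) = 84.028 / 10.200 = 8.238 m, so total needed = 11.000 + 8.238 = 19.238 m > 13 m — it cannot stop.
Distance remaining when braking begins: 13 − 11.000 = 2.000 m.
v² = v₀² − 2a·d = 84.028 − 2 × 5.100 × 2.000 = 63.628 m²/s².
v = √63.628 = 7.977 m/s.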